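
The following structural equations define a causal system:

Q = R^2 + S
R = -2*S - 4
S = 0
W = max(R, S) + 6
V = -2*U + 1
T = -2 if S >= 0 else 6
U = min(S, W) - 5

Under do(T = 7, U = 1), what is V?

Setting T = 7, U = 1 by intervention discards those variables' equations.
V = -2*U + 1  [with U=1]  = -1

-1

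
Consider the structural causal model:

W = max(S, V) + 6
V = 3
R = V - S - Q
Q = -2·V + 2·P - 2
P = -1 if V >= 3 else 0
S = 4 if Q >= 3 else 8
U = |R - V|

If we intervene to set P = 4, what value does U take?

8

Under do(P=4), the mechanism P = -1 if V >= 3 else 0 is discarded; P is fixed at 4.
Q = -2·V + 2·P - 2  [with V=3, P=4]  = 0
S = 4 if Q >= 3 else 8  [with Q=0]  = 8
R = V - S - Q  [with V=3, S=8, Q=0]  = -5
U = |R - V|  [with R=-5, V=3]  = 8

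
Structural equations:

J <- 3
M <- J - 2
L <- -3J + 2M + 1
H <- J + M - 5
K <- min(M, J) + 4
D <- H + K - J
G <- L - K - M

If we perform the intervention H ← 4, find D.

6

Under do(H=4), the mechanism H <- J + M - 5 is discarded; H is fixed at 4.
M = J - 2  [with J=3]  = 1
K = min(M, J) + 4  [with M=1, J=3]  = 5
D = H + K - J  [with H=4, K=5, J=3]  = 6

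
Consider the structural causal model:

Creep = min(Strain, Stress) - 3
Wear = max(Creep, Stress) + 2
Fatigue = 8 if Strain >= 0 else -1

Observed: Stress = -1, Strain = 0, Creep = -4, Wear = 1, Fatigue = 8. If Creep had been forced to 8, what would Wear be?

The intervention breaks the incoming arrows to Creep: Creep = min(Strain, Stress) - 3 no longer applies, and Creep = 8.
Wear = max(Creep, Stress) + 2  [with Creep=8, Stress=-1]  = 10

10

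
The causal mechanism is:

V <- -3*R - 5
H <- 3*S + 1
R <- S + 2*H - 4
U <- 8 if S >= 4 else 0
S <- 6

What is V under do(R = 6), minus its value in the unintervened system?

do(R=6) replaces the equation R <- S + 2*H - 4 with the constant R = 6.
V = -3*R - 5  [with R=6]  = -23
Without intervention: H = 3*S + 1  [with S=6]  = 19; R = S + 2*H - 4  [with S=6, H=19]  = 40; V = -3*R - 5  [with R=40]  = -125.
Change = -23 − (-125) = 102.

102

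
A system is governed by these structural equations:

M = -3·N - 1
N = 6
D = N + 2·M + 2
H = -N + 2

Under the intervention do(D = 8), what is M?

The intervention breaks the incoming arrows to D: D = N + 2·M + 2 no longer applies, and D = 8.
Since M is not a descendant of the intervened variable, it is unaffected.
M = -3·N - 1  [with N=6]  = -19

-19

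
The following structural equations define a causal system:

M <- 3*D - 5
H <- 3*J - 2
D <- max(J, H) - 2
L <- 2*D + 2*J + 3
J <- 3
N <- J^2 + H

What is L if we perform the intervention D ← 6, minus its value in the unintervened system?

The intervention breaks the incoming arrows to D: D <- max(J, H) - 2 no longer applies, and D = 6.
L = 2*D + 2*J + 3  [with D=6, J=3]  = 21
Without intervention: H = 3*J - 2  [with J=3]  = 7; D = max(J, H) - 2  [with J=3, H=7]  = 5; L = 2*D + 2*J + 3  [with D=5, J=3]  = 19.
Change = 21 − 19 = 2.

2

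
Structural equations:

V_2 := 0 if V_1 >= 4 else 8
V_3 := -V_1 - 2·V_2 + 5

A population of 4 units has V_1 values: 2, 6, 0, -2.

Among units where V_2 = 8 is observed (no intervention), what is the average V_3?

-11

Conditioning on V_2=8 selects the 3 unit(s) with V_1 ∈ {2, 0, -2}. Their V_3 values: -13, -11, -9. Mean = -11.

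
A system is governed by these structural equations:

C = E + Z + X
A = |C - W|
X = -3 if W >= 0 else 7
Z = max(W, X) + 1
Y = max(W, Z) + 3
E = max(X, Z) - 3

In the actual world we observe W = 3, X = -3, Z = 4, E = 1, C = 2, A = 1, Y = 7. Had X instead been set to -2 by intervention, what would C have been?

do(X=-2) replaces the equation X = -3 if W >= 0 else 7 with the constant X = -2.
Z = max(W, X) + 1  [with W=3, X=-2]  = 4
E = max(X, Z) - 3  [with X=-2, Z=4]  = 1
C = E + Z + X  [with E=1, Z=4, X=-2]  = 3

3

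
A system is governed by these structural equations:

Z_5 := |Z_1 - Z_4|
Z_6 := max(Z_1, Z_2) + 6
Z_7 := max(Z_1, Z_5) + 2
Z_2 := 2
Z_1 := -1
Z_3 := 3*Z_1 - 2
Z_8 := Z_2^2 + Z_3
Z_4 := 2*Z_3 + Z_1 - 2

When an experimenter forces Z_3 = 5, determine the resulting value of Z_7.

The intervention breaks the incoming arrows to Z_3: Z_3 := 3*Z_1 - 2 no longer applies, and Z_3 = 5.
Z_4 = 2*Z_3 + Z_1 - 2  [with Z_3=5, Z_1=-1]  = 7
Z_5 = |Z_1 - Z_4|  [with Z_1=-1, Z_4=7]  = 8
Z_7 = max(Z_1, Z_5) + 2  [with Z_1=-1, Z_5=8]  = 10

10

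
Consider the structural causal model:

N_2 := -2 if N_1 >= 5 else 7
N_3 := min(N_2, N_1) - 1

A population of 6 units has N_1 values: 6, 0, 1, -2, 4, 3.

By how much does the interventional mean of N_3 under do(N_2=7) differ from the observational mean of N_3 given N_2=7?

The intervention sets N_2=7 in all 6 units regardless of N_1. Recomputing N_3 per unit gives 5, -1, 0, -3, 3, 2; average 1.
E[N_3|N_2=7] averages over only the 5 units with N_2=7 (N_1 = 0, 1, -2, 4, 3): N_3 = -1, 0, -3, 3, 2, mean 0.2.
Difference = 1 − 0.2 = 0.8.

0.8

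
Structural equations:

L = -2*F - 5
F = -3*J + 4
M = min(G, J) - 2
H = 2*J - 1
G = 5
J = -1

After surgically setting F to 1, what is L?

-7

The intervention breaks the incoming arrows to F: F = -3*J + 4 no longer applies, and F = 1.
L = -2*F - 5  [with F=1]  = -7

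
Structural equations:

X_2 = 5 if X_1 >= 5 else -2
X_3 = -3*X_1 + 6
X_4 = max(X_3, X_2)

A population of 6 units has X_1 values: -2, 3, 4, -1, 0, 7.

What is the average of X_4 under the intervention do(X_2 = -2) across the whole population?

Every unit gets X_2=-2 under the intervention. X_4 values become 12, -2, -2, 9, 6, -2; E[X_4|do(X_2=-2)] = 3.5.

3.5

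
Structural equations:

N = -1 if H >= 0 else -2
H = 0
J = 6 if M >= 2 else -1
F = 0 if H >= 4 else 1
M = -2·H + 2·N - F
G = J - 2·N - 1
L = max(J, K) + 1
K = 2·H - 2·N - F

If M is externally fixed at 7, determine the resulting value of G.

7

do(M=7) replaces the equation M = -2·H + 2·N - F with the constant M = 7.
N = -1 if H >= 0 else -2  [with H=0]  = -1
J = 6 if M >= 2 else -1  [with M=7]  = 6
G = J - 2·N - 1  [with J=6, N=-1]  = 7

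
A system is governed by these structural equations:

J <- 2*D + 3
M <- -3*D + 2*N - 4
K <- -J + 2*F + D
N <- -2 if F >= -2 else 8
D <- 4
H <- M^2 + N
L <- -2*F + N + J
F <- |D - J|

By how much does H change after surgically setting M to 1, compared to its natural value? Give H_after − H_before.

-399

do(M=1) replaces the equation M <- -3*D + 2*N - 4 with the constant M = 1.
J = 2*D + 3  [with D=4]  = 11
F = |D - J|  [with D=4, J=11]  = 7
N = -2 if F >= -2 else 8  [with F=7]  = -2
H = M^2 + N  [with M=1, N=-2]  = -1
Without intervention: J = 2*D + 3  [with D=4]  = 11; F = |D - J|  [with D=4, J=11]  = 7; N = -2 if F >= -2 else 8  [with F=7]  = -2; M = -3*D + 2*N - 4  [with D=4, N=-2]  = -20; H = M^2 + N  [with M=-20, N=-2]  = 398.
Change = -1 − 398 = -399.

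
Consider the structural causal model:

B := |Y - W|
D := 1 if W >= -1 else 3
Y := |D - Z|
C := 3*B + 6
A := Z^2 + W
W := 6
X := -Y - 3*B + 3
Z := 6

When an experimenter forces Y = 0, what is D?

Under do(Y=0), the mechanism Y := |D - Z| is discarded; Y is fixed at 0.
Since D is not a descendant of the intervened variable, it is unaffected.
D = 1 if W >= -1 else 3  [with W=6]  = 1

1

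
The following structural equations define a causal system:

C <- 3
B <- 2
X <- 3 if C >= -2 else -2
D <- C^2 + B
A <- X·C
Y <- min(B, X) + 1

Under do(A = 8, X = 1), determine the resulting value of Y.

2

The joint intervention fixes A = 8, X = 1, removing each variable's own equation.
Y = min(B, X) + 1  [with B=2, X=1]  = 2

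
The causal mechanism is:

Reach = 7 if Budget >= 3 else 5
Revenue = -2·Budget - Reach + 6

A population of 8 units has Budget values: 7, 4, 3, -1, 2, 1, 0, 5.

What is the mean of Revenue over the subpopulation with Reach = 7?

-10.5

E[Revenue|Reach=7] averages over only the 4 units with Reach=7 (Budget = 7, 4, 3, 5): Revenue = -15, -9, -7, -11, mean -10.5.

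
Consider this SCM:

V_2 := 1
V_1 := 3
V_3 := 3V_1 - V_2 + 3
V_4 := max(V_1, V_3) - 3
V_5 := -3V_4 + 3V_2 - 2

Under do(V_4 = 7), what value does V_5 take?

Intervening sets V_4 = 7 and removes its equation (V_4 := max(V_1, V_3) - 3).
V_5 = -3V_4 + 3V_2 - 2  [with V_4=7, V_2=1]  = -20

-20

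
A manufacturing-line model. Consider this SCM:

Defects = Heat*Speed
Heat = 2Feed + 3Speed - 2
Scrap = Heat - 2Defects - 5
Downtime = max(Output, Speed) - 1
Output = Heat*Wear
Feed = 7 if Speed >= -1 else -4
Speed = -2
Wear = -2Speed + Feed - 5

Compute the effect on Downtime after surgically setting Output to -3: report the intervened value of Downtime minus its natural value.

do(Output=-3) replaces the equation Output = Heat*Wear with the constant Output = -3.
Downtime = max(Output, Speed) - 1  [with Output=-3, Speed=-2]  = -3
Without intervention: Feed = 7 if Speed >= -1 else -4  [with Speed=-2]  = -4; Heat = 2Feed + 3Speed - 2  [with Feed=-4, Speed=-2]  = -16; Wear = -2Speed + Feed - 5  [with Speed=-2, Feed=-4]  = -5; Output = Heat*Wear  [with Heat=-16, Wear=-5]  = 80; Downtime = max(Output, Speed) - 1  [with Output=80, Speed=-2]  = 79.
Change = -3 − 79 = -82.

-82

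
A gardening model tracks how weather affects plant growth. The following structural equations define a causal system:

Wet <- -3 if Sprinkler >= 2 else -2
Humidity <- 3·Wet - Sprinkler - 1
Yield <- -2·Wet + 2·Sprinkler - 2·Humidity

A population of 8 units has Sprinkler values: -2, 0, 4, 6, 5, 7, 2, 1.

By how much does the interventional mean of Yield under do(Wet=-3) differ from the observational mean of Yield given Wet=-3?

-7.7

The intervention sets Wet=-3 in all 8 units regardless of Sprinkler. Recomputing Yield per unit gives 18, 26, 42, 50, 46, 54, 34, 30; average 37.5.
Conditioning on Wet=-3 selects the 5 unit(s) with Sprinkler ∈ {4, 6, 5, 7, 2}. Their Yield values: 42, 50, 46, 54, 34. Mean = 45.2.
Difference = 37.5 − 45.2 = -7.7.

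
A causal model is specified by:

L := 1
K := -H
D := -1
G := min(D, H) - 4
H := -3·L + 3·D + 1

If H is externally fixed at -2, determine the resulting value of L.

1

Under do(H=-2), the mechanism H := -3·L + 3·D + 1 is discarded; H is fixed at -2.
L is not downstream of the intervention, so its value is determined by the original equations.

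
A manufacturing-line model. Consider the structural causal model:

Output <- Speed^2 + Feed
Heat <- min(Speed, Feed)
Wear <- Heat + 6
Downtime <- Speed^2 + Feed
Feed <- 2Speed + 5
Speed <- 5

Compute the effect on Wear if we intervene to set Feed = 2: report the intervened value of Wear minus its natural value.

-3

Under do(Feed=2), the mechanism Feed <- 2Speed + 5 is discarded; Feed is fixed at 2.
Heat = min(Speed, Feed)  [with Speed=5, Feed=2]  = 2
Wear = Heat + 6  [with Heat=2]  = 8
Without intervention: Feed = 2Speed + 5  [with Speed=5]  = 15; Heat = min(Speed, Feed)  [with Speed=5, Feed=15]  = 5; Wear = Heat + 6  [with Heat=5]  = 11.
Change = 8 − 11 = -3.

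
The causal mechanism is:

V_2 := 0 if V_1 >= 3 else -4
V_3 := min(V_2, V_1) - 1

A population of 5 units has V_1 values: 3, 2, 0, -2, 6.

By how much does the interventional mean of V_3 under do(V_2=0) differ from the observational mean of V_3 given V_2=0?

-0.4

Under do(V_2=0), V_2's equation is replaced by V_2=0 for every unit. Per-unit V_3: -1, -1, -1, -3, -1. Mean = -1.4.
E[V_3|V_2=0] averages over only the 2 units with V_2=0 (V_1 = 3, 6): V_3 = -1, -1, mean -1.
Difference = -1.4 − (-1) = -0.4.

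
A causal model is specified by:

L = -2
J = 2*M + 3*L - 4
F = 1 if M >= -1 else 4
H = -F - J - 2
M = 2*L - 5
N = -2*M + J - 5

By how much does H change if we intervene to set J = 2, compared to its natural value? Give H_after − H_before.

-30

Intervening sets J = 2 and removes its equation (J = 2*M + 3*L - 4).
M = 2*L - 5  [with L=-2]  = -9
F = 1 if M >= -1 else 4  [with M=-9]  = 4
H = -F - J - 2  [with F=4, J=2]  = -8
Without intervention: M = 2*L - 5  [with L=-2]  = -9; F = 1 if M >= -1 else 4  [with M=-9]  = 4; J = 2*M + 3*L - 4  [with M=-9, L=-2]  = -28; H = -F - J - 2  [with F=4, J=-28]  = 22.
Change = -8 − 22 = -30.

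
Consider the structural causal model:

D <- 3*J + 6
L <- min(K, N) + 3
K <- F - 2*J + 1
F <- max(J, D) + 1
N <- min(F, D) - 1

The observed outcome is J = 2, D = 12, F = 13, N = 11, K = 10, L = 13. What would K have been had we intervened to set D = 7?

do(D=7) replaces the equation D <- 3*J + 6 with the constant D = 7.
F = max(J, D) + 1  [with J=2, D=7]  = 8
K = F - 2*J + 1  [with F=8, J=2]  = 5

5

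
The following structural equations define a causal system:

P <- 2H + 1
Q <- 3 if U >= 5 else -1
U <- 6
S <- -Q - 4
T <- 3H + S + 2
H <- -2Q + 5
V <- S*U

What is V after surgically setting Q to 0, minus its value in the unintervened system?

18

Under do(Q=0), the mechanism Q <- 3 if U >= 5 else -1 is discarded; Q is fixed at 0.
S = -Q - 4  [with Q=0]  = -4
V = S*U  [with S=-4, U=6]  = -24
Without intervention: Q = 3 if U >= 5 else -1  [with U=6]  = 3; S = -Q - 4  [with Q=3]  = -7; V = S*U  [with S=-7, U=6]  = -42.
Change = -24 − (-42) = 18.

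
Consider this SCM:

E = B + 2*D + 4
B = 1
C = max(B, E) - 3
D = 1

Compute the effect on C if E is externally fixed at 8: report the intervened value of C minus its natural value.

1

The intervention breaks the incoming arrows to E: E = B + 2*D + 4 no longer applies, and E = 8.
C = max(B, E) - 3  [with B=1, E=8]  = 5
Without intervention: E = B + 2*D + 4  [with B=1, D=1]  = 7; C = max(B, E) - 3  [with B=1, E=7]  = 4.
Change = 5 − 4 = 1.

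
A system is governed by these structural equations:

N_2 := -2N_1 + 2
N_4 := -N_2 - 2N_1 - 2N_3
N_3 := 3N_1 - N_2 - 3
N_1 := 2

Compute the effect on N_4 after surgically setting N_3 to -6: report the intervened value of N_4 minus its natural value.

The intervention breaks the incoming arrows to N_3: N_3 := 3N_1 - N_2 - 3 no longer applies, and N_3 = -6.
N_2 = -2N_1 + 2  [with N_1=2]  = -2
N_4 = -N_2 - 2N_1 - 2N_3  [with N_2=-2, N_1=2, N_3=-6]  = 10
Without intervention: N_2 = -2N_1 + 2  [with N_1=2]  = -2; N_3 = 3N_1 - N_2 - 3  [with N_1=2, N_2=-2]  = 5; N_4 = -N_2 - 2N_1 - 2N_3  [with N_2=-2, N_1=2, N_3=5]  = -12.
Change = 10 − (-12) = 22.

22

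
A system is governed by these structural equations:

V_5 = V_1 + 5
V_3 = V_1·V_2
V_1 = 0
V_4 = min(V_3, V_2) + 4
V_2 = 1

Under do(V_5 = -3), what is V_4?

The intervention breaks the incoming arrows to V_5: V_5 = V_1 + 5 no longer applies, and V_5 = -3.
Since V_4 is not a descendant of the intervened variable, it is unaffected.
V_3 = V_1·V_2  [with V_1=0, V_2=1]  = 0
V_4 = min(V_3, V_2) + 4  [with V_3=0, V_2=1]  = 4

4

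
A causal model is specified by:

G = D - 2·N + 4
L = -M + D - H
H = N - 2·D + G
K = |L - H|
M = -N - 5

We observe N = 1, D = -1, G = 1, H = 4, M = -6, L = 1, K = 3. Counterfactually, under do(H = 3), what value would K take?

The intervention breaks the incoming arrows to H: H = N - 2·D + G no longer applies, and H = 3.
M = -N - 5  [with N=1]  = -6
L = -M + D - H  [with M=-6, D=-1, H=3]  = 2
K = |L - H|  [with L=2, H=3]  = 1

1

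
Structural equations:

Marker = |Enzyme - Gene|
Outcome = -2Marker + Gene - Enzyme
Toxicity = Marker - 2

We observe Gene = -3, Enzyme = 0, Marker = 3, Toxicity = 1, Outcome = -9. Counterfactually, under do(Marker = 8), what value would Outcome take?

do(Marker=8) replaces the equation Marker = |Enzyme - Gene| with the constant Marker = 8.
Outcome = -2Marker + Gene - Enzyme  [with Marker=8, Gene=-3, Enzyme=0]  = -19

-19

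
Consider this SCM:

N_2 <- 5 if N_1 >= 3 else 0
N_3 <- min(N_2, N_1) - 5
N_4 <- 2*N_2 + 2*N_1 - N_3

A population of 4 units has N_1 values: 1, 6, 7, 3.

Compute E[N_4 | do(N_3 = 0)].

16

do(N_3=0) breaks N_3's dependence on N_1. With N_3=0 fixed, N_4 across the units is 2, 22, 24, 16, mean 16.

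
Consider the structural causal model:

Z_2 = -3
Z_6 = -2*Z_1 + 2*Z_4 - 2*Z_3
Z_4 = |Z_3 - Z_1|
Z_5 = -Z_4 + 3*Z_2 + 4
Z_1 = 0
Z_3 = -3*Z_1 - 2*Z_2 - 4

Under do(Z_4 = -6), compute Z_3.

2

Under do(Z_4=-6), the mechanism Z_4 = |Z_3 - Z_1| is discarded; Z_4 is fixed at -6.
Since Z_3 is not a descendant of the intervened variable, it is unaffected.
Z_3 = -3*Z_1 - 2*Z_2 - 4  [with Z_1=0, Z_2=-3]  = 2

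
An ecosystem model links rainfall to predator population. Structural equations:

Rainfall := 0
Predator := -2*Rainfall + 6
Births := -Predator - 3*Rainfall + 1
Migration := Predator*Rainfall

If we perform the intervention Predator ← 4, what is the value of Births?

The intervention breaks the incoming arrows to Predator: Predator := -2*Rainfall + 6 no longer applies, and Predator = 4.
Births = -Predator - 3*Rainfall + 1  [with Predator=4, Rainfall=0]  = -3

-3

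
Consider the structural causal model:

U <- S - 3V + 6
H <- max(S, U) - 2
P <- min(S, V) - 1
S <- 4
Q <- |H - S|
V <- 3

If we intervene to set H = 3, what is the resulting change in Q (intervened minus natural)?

-1

The intervention breaks the incoming arrows to H: H <- max(S, U) - 2 no longer applies, and H = 3.
Q = |H - S|  [with H=3, S=4]  = 1
Without intervention: U = S - 3V + 6  [with S=4, V=3]  = 1; H = max(S, U) - 2  [with S=4, U=1]  = 2; Q = |H - S|  [with H=2, S=4]  = 2.
Change = 1 − 2 = -1.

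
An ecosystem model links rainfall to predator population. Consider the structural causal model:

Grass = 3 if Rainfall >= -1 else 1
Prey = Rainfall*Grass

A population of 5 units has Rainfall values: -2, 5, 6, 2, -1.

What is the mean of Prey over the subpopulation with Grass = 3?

E[Prey|Grass=3] averages over only the 4 units with Grass=3 (Rainfall = 5, 6, 2, -1): Prey = 15, 18, 6, -3, mean 9.

9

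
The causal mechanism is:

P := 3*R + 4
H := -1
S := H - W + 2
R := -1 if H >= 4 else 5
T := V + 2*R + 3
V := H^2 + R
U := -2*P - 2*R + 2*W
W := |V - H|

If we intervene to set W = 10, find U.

-28

do(W=10) replaces the equation W := |V - H| with the constant W = 10.
R = -1 if H >= 4 else 5  [with H=-1]  = 5
P = 3*R + 4  [with R=5]  = 19
U = -2*P - 2*R + 2*W  [with P=19, R=5, W=10]  = -28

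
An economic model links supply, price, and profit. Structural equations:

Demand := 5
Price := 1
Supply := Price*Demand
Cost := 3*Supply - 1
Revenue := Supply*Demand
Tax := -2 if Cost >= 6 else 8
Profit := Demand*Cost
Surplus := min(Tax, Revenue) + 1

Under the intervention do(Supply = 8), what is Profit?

115

The intervention breaks the incoming arrows to Supply: Supply := Price*Demand no longer applies, and Supply = 8.
Cost = 3*Supply - 1  [with Supply=8]  = 23
Profit = Demand*Cost  [with Demand=5, Cost=23]  = 115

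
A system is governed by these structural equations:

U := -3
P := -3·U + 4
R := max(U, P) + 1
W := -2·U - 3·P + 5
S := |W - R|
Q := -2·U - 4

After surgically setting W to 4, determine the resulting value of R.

The intervention breaks the incoming arrows to W: W := -2·U - 3·P + 5 no longer applies, and W = 4.
R is not downstream of the intervention, so its value is determined by the original equations.
P = -3·U + 4  [with U=-3]  = 13
R = max(U, P) + 1  [with U=-3, P=13]  = 14

14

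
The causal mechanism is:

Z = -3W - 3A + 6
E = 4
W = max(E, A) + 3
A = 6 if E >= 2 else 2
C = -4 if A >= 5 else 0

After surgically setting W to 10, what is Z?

-42

The intervention breaks the incoming arrows to W: W = max(E, A) + 3 no longer applies, and W = 10.
A = 6 if E >= 2 else 2  [with E=4]  = 6
Z = -3W - 3A + 6  [with W=10, A=6]  = -42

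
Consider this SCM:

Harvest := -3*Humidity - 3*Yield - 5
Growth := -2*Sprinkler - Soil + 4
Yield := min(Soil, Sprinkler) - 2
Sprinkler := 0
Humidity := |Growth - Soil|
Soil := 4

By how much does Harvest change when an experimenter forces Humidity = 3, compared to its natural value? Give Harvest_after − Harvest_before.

Under do(Humidity=3), the mechanism Humidity := |Growth - Soil| is discarded; Humidity is fixed at 3.
Yield = min(Soil, Sprinkler) - 2  [with Soil=4, Sprinkler=0]  = -2
Harvest = -3*Humidity - 3*Yield - 5  [with Humidity=3, Yield=-2]  = -8
Without intervention: Growth = -2*Sprinkler - Soil + 4  [with Sprinkler=0, Soil=4]  = 0; Humidity = |Growth - Soil|  [with Growth=0, Soil=4]  = 4; Yield = min(Soil, Sprinkler) - 2  [with Soil=4, Sprinkler=0]  = -2; Harvest = -3*Humidity - 3*Yield - 5  [with Humidity=4, Yield=-2]  = -11.
Change = -8 − (-11) = 3.

3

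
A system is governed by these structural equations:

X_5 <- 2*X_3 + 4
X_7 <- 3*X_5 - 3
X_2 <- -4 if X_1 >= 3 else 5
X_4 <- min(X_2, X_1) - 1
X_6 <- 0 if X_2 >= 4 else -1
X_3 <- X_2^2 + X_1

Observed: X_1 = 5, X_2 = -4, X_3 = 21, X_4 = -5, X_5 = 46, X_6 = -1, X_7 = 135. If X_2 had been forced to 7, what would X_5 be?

112

do(X_2=7) replaces the equation X_2 <- -4 if X_1 >= 3 else 5 with the constant X_2 = 7.
X_3 = X_2^2 + X_1  [with X_2=7, X_1=5]  = 54
X_5 = 2*X_3 + 4  [with X_3=54]  = 112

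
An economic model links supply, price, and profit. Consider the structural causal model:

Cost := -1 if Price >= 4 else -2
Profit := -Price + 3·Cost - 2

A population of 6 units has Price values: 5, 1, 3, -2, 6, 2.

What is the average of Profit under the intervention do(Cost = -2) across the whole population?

-10.5

do(Cost=-2) breaks Cost's dependence on Price. With Cost=-2 fixed, Profit across the units is -13, -9, -11, -6, -14, -10, mean -10.5.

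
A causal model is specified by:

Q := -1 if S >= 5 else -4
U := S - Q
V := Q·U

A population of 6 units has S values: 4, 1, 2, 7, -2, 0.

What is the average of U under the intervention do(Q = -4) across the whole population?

6

The intervention sets Q=-4 in all 6 units regardless of S. Recomputing U per unit gives 8, 5, 6, 11, 2, 4; average 6.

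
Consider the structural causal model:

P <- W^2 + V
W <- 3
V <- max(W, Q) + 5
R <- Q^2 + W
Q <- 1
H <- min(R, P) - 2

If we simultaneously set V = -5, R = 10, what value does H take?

2

The joint intervention fixes V = -5, R = 10, removing each variable's own equation.
P = W^2 + V  [with W=3, V=-5]  = 4
H = min(R, P) - 2  [with R=10, P=4]  = 2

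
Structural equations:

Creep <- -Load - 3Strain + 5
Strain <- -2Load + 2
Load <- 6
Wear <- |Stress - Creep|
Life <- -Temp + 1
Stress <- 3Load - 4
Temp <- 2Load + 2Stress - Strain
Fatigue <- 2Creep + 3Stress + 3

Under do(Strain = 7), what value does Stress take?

Under do(Strain=7), the mechanism Strain <- -2Load + 2 is discarded; Strain is fixed at 7.
Since Stress is not a descendant of the intervened variable, it is unaffected.
Stress = 3Load - 4  [with Load=6]  = 14

14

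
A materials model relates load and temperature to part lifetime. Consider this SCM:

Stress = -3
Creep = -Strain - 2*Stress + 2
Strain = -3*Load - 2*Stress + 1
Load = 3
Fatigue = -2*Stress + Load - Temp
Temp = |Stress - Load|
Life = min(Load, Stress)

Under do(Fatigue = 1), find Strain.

-2

do(Fatigue=1) replaces the equation Fatigue = -2*Stress + Load - Temp with the constant Fatigue = 1.
Strain is not downstream of the intervention, so its value is determined by the original equations.
Strain = -3*Load - 2*Stress + 1  [with Load=3, Stress=-3]  = -2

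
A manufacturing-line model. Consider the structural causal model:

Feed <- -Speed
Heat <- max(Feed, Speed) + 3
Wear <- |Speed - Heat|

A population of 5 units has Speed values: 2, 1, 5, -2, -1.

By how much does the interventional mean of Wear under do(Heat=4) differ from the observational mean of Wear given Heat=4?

-0.6

The intervention sets Heat=4 in all 5 units regardless of Speed. Recomputing Wear per unit gives 2, 3, 1, 6, 5; average 3.4.
E[Wear|Heat=4] averages over only the 2 units with Heat=4 (Speed = 1, -1): Wear = 3, 5, mean 4.
Difference = 3.4 − 4 = -0.6.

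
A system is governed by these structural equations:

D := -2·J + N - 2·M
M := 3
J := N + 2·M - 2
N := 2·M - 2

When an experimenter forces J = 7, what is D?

-16

The intervention breaks the incoming arrows to J: J := N + 2·M - 2 no longer applies, and J = 7.
N = 2·M - 2  [with M=3]  = 4
D = -2·J + N - 2·M  [with J=7, N=4, M=3]  = -16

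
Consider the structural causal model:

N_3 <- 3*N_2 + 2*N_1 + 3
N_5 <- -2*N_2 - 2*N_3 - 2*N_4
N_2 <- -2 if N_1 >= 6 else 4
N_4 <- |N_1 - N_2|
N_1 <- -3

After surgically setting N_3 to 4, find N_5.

do(N_3=4) replaces the equation N_3 <- 3*N_2 + 2*N_1 + 3 with the constant N_3 = 4.
N_2 = -2 if N_1 >= 6 else 4  [with N_1=-3]  = 4
N_4 = |N_1 - N_2|  [with N_1=-3, N_2=4]  = 7
N_5 = -2*N_2 - 2*N_3 - 2*N_4  [with N_2=4, N_3=4, N_4=7]  = -30

-30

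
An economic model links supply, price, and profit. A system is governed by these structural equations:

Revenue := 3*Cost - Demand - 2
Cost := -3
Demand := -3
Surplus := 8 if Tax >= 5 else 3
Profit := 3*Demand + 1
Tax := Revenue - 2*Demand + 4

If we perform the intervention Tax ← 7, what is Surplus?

8

Under do(Tax=7), the mechanism Tax := Revenue - 2*Demand + 4 is discarded; Tax is fixed at 7.
Surplus = 8 if Tax >= 5 else 3  [with Tax=7]  = 8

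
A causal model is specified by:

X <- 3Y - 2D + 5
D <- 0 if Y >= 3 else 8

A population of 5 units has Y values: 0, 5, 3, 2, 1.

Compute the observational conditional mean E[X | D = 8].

-8

Conditioning on D=8 selects the 3 unit(s) with Y ∈ {0, 2, 1}. Their X values: -11, -5, -8. Mean = -8.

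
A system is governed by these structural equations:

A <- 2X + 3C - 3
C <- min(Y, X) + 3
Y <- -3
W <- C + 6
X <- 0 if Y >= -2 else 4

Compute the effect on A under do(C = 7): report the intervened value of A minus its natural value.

The intervention breaks the incoming arrows to C: C <- min(Y, X) + 3 no longer applies, and C = 7.
X = 0 if Y >= -2 else 4  [with Y=-3]  = 4
A = 2X + 3C - 3  [with X=4, C=7]  = 26
Without intervention: X = 0 if Y >= -2 else 4  [with Y=-3]  = 4; C = min(Y, X) + 3  [with Y=-3, X=4]  = 0; A = 2X + 3C - 3  [with X=4, C=0]  = 5.
Change = 26 − 5 = 21.

21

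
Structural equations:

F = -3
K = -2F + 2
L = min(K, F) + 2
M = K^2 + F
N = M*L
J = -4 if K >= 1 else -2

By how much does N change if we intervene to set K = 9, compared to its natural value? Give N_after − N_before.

do(K=9) replaces the equation K = -2F + 2 with the constant K = 9.
L = min(K, F) + 2  [with K=9, F=-3]  = -1
M = K^2 + F  [with K=9, F=-3]  = 78
N = M*L  [with M=78, L=-1]  = -78
Without intervention: K = -2F + 2  [with F=-3]  = 8; L = min(K, F) + 2  [with K=8, F=-3]  = -1; M = K^2 + F  [with K=8, F=-3]  = 61; N = M*L  [with M=61, L=-1]  = -61.
Change = -78 − (-61) = -17.

-17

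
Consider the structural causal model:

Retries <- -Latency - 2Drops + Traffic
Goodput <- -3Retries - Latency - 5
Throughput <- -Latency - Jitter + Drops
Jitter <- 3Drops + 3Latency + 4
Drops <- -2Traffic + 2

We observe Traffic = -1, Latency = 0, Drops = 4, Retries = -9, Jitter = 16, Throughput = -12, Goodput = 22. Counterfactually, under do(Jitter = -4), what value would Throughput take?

The intervention breaks the incoming arrows to Jitter: Jitter <- 3Drops + 3Latency + 4 no longer applies, and Jitter = -4.
Drops = -2Traffic + 2  [with Traffic=-1]  = 4
Throughput = -Latency - Jitter + Drops  [with Latency=0, Jitter=-4, Drops=4]  = 8

8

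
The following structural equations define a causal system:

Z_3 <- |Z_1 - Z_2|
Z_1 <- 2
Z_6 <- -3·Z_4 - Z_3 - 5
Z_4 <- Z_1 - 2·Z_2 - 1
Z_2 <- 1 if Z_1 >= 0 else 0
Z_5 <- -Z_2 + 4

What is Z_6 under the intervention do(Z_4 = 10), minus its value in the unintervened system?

-33

Under do(Z_4=10), the mechanism Z_4 <- Z_1 - 2·Z_2 - 1 is discarded; Z_4 is fixed at 10.
Z_2 = 1 if Z_1 >= 0 else 0  [with Z_1=2]  = 1
Z_3 = |Z_1 - Z_2|  [with Z_1=2, Z_2=1]  = 1
Z_6 = -3·Z_4 - Z_3 - 5  [with Z_4=10, Z_3=1]  = -36
Without intervention: Z_2 = 1 if Z_1 >= 0 else 0  [with Z_1=2]  = 1; Z_3 = |Z_1 - Z_2|  [with Z_1=2, Z_2=1]  = 1; Z_4 = Z_1 - 2·Z_2 - 1  [with Z_1=2, Z_2=1]  = -1; Z_6 = -3·Z_4 - Z_3 - 5  [with Z_4=-1, Z_3=1]  = -3.
Change = -36 − (-3) = -33.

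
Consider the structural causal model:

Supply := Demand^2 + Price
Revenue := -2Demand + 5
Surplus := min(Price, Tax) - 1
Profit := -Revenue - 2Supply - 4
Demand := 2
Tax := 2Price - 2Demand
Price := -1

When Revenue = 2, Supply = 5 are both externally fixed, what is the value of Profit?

-16

The joint intervention fixes Revenue = 2, Supply = 5, removing each variable's own equation.
Profit = -Revenue - 2Supply - 4  [with Revenue=2, Supply=5]  = -16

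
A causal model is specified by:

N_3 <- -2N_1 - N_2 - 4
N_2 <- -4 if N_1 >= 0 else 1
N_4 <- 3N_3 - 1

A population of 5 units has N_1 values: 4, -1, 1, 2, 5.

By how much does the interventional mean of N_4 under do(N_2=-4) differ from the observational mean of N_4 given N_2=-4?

The intervention sets N_2=-4 in all 5 units regardless of N_1. Recomputing N_4 per unit gives -25, 5, -7, -13, -31; average -14.2.
Conditioning on N_2=-4 selects the 4 unit(s) with N_1 ∈ {4, 1, 2, 5}. Their N_4 values: -25, -7, -13, -31. Mean = -19.
Difference = -14.2 − (-19) = 4.8.

4.8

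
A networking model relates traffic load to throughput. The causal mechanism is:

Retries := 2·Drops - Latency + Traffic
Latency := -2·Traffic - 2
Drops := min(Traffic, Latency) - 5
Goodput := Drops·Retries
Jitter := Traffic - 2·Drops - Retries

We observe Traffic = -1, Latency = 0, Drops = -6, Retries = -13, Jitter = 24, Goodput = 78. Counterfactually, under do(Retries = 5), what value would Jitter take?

Intervening sets Retries = 5 and removes its equation (Retries := 2·Drops - Latency + Traffic).
Latency = -2·Traffic - 2  [with Traffic=-1]  = 0
Drops = min(Traffic, Latency) - 5  [with Traffic=-1, Latency=0]  = -6
Jitter = Traffic - 2·Drops - Retries  [with Traffic=-1, Drops=-6, Retries=5]  = 6

6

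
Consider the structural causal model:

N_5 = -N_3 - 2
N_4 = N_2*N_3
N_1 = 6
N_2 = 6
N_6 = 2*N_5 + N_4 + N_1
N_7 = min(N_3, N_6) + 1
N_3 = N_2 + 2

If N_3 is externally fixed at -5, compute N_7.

The intervention breaks the incoming arrows to N_3: N_3 = N_2 + 2 no longer applies, and N_3 = -5.
N_4 = N_2*N_3  [with N_2=6, N_3=-5]  = -30
N_5 = -N_3 - 2  [with N_3=-5]  = 3
N_6 = 2*N_5 + N_4 + N_1  [with N_5=3, N_4=-30, N_1=6]  = -18
N_7 = min(N_3, N_6) + 1  [with N_3=-5, N_6=-18]  = -17

-17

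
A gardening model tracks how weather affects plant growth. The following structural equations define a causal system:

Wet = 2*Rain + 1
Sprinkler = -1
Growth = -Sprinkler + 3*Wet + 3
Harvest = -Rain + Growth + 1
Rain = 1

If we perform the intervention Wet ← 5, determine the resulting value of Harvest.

do(Wet=5) replaces the equation Wet = 2*Rain + 1 with the constant Wet = 5.
Growth = -Sprinkler + 3*Wet + 3  [with Sprinkler=-1, Wet=5]  = 19
Harvest = -Rain + Growth + 1  [with Rain=1, Growth=19]  = 19

19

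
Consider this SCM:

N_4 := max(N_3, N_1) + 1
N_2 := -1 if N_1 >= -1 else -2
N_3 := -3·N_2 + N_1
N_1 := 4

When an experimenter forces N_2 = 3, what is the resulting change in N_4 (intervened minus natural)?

Under do(N_2=3), the mechanism N_2 := -1 if N_1 >= -1 else -2 is discarded; N_2 is fixed at 3.
N_3 = -3·N_2 + N_1  [with N_2=3, N_1=4]  = -5
N_4 = max(N_3, N_1) + 1  [with N_3=-5, N_1=4]  = 5
Without intervention: N_2 = -1 if N_1 >= -1 else -2  [with N_1=4]  = -1; N_3 = -3·N_2 + N_1  [with N_2=-1, N_1=4]  = 7; N_4 = max(N_3, N_1) + 1  [with N_3=7, N_1=4]  = 8.
Change = 5 − 8 = -3.

-3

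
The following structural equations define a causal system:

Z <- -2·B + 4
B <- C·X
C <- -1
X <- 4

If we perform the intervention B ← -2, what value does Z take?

8

The intervention breaks the incoming arrows to B: B <- C·X no longer applies, and B = -2.
Z = -2·B + 4  [with B=-2]  = 8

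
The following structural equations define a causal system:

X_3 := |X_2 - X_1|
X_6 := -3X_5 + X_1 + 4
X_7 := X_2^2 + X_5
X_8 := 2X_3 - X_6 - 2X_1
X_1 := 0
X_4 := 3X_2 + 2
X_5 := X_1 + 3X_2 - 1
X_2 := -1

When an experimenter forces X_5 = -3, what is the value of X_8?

-11

do(X_5=-3) replaces the equation X_5 := X_1 + 3X_2 - 1 with the constant X_5 = -3.
X_3 = |X_2 - X_1|  [with X_2=-1, X_1=0]  = 1
X_6 = -3X_5 + X_1 + 4  [with X_5=-3, X_1=0]  = 13
X_8 = 2X_3 - X_6 - 2X_1  [with X_3=1, X_6=13, X_1=0]  = -11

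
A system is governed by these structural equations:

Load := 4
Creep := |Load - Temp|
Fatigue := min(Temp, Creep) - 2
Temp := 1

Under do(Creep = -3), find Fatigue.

The intervention breaks the incoming arrows to Creep: Creep := |Load - Temp| no longer applies, and Creep = -3.
Fatigue = min(Temp, Creep) - 2  [with Temp=1, Creep=-3]  = -5

-5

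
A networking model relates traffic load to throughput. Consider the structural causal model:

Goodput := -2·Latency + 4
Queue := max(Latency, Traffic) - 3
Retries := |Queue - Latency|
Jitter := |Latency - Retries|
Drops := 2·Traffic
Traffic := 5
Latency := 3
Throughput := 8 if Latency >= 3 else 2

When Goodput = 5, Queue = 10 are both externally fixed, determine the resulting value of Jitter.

The joint intervention fixes Goodput = 5, Queue = 10, removing each variable's own equation.
Retries = |Queue - Latency|  [with Queue=10, Latency=3]  = 7
Jitter = |Latency - Retries|  [with Latency=3, Retries=7]  = 4

4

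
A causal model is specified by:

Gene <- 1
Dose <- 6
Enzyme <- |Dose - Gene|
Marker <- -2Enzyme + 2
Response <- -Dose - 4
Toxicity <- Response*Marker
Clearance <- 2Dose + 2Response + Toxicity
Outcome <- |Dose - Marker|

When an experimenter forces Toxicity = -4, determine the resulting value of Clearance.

-12

Intervening sets Toxicity = -4 and removes its equation (Toxicity <- Response*Marker).
Response = -Dose - 4  [with Dose=6]  = -10
Clearance = 2Dose + 2Response + Toxicity  [with Dose=6, Response=-10, Toxicity=-4]  = -12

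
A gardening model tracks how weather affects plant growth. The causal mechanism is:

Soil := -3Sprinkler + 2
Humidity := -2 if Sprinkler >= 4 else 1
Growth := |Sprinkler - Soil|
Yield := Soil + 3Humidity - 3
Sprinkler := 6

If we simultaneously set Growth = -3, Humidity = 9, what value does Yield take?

Setting Growth = -3, Humidity = 9 by intervention discards those variables' equations.
Soil = -3Sprinkler + 2  [with Sprinkler=6]  = -16
Yield = Soil + 3Humidity - 3  [with Soil=-16, Humidity=9]  = 8

8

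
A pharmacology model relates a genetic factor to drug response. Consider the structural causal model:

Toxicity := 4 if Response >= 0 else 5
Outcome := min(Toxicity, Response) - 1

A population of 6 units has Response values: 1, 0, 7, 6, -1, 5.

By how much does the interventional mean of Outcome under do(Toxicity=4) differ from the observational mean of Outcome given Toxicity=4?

-0.6

Under do(Toxicity=4), Toxicity's equation is replaced by Toxicity=4 for every unit. Per-unit Outcome: 0, -1, 3, 3, -2, 3. Mean = 1.
E[Outcome|Toxicity=4] averages over only the 5 units with Toxicity=4 (Response = 1, 0, 7, 6, 5): Outcome = 0, -1, 3, 3, 3, mean 1.6.
Difference = 1 − 1.6 = -0.6.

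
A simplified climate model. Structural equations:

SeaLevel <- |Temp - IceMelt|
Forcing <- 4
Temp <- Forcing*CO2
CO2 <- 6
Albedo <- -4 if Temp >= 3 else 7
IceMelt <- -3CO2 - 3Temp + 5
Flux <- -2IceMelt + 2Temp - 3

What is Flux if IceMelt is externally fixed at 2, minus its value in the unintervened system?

The intervention breaks the incoming arrows to IceMelt: IceMelt <- -3CO2 - 3Temp + 5 no longer applies, and IceMelt = 2.
Temp = Forcing*CO2  [with Forcing=4, CO2=6]  = 24
Flux = -2IceMelt + 2Temp - 3  [with IceMelt=2, Temp=24]  = 41
Without intervention: Temp = Forcing*CO2  [with Forcing=4, CO2=6]  = 24; IceMelt = -3CO2 - 3Temp + 5  [with CO2=6, Temp=24]  = -85; Flux = -2IceMelt + 2Temp - 3  [with IceMelt=-85, Temp=24]  = 215.
Change = 41 − 215 = -174.

-174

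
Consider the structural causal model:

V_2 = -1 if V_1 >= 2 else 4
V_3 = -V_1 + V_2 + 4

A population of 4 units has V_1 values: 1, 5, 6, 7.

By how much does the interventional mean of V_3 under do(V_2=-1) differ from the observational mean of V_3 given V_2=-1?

Every unit gets V_2=-1 under the intervention. V_3 values become 2, -2, -3, -4; E[V_3|do(V_2=-1)] = -1.75.
Observing V_2=-1 restricts to units where V_2's equation naturally yields -1: V_1 ∈ {5, 6, 7}. In that subpopulation V_3 = -2, -3, -4, mean -3.
Difference = -1.75 − (-3) = 1.25.

1.25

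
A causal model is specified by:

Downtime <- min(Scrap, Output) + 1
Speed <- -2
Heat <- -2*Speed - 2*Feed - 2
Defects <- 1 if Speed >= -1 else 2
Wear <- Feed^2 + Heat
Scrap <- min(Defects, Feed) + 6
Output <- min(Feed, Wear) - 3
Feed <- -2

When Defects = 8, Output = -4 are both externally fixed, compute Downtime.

Under do(Defects = 8, Output = -4), each intervened variable's structural equation is replaced by its fixed value.
Scrap = min(Defects, Feed) + 6  [with Defects=8, Feed=-2]  = 4
Downtime = min(Scrap, Output) + 1  [with Scrap=4, Output=-4]  = -3

-3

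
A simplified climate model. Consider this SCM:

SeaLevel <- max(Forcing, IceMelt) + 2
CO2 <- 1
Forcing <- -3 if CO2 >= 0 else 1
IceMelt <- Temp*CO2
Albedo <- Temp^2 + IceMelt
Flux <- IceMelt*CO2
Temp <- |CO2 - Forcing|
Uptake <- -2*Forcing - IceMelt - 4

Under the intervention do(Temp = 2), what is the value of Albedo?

do(Temp=2) replaces the equation Temp <- |CO2 - Forcing| with the constant Temp = 2.
IceMelt = Temp*CO2  [with Temp=2, CO2=1]  = 2
Albedo = Temp^2 + IceMelt  [with Temp=2, IceMelt=2]  = 6

6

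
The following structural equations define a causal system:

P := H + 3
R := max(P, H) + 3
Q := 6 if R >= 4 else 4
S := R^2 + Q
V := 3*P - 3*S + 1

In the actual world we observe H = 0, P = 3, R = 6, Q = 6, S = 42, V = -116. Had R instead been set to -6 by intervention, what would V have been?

The intervention breaks the incoming arrows to R: R := max(P, H) + 3 no longer applies, and R = -6.
P = H + 3  [with H=0]  = 3
Q = 6 if R >= 4 else 4  [with R=-6]  = 4
S = R^2 + Q  [with R=-6, Q=4]  = 40
V = 3*P - 3*S + 1  [with P=3, S=40]  = -110

-110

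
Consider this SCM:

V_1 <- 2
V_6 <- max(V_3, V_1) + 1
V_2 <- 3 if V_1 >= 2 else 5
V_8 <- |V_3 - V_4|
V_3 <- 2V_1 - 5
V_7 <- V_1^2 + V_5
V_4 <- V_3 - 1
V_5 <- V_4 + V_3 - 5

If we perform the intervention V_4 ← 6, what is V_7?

The intervention breaks the incoming arrows to V_4: V_4 <- V_3 - 1 no longer applies, and V_4 = 6.
V_3 = 2V_1 - 5  [with V_1=2]  = -1
V_5 = V_4 + V_3 - 5  [with V_4=6, V_3=-1]  = 0
V_7 = V_1^2 + V_5  [with V_1=2, V_5=0]  = 4

4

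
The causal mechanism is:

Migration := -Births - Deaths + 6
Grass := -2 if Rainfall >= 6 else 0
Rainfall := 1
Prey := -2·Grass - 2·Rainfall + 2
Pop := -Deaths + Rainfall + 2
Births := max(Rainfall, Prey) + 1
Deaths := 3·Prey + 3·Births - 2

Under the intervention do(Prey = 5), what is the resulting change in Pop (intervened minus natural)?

The intervention breaks the incoming arrows to Prey: Prey := -2·Grass - 2·Rainfall + 2 no longer applies, and Prey = 5.
Births = max(Rainfall, Prey) + 1  [with Rainfall=1, Prey=5]  = 6
Deaths = 3·Prey + 3·Births - 2  [with Prey=5, Births=6]  = 31
Pop = -Deaths + Rainfall + 2  [with Deaths=31, Rainfall=1]  = -28
Without intervention: Grass = -2 if Rainfall >= 6 else 0  [with Rainfall=1]  = 0; Prey = -2·Grass - 2·Rainfall + 2  [with Grass=0, Rainfall=1]  = 0; Births = max(Rainfall, Prey) + 1  [with Rainfall=1, Prey=0]  = 2; Deaths = 3·Prey + 3·Births - 2  [with Prey=0, Births=2]  = 4; Pop = -Deaths + Rainfall + 2  [with Deaths=4, Rainfall=1]  = -1.
Change = -28 − (-1) = -27.

-27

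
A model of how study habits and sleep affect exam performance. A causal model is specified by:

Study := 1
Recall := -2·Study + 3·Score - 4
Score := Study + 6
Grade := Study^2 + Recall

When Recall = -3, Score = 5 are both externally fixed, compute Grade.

-2

The joint intervention fixes Recall = -3, Score = 5, removing each variable's own equation.
Grade = Study^2 + Recall  [with Study=1, Recall=-3]  = -2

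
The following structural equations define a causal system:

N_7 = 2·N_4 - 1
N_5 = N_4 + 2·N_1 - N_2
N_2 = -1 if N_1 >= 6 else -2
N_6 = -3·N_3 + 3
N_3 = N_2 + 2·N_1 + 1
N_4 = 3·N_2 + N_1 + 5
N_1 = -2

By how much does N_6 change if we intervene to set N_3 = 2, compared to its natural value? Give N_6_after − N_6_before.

The intervention breaks the incoming arrows to N_3: N_3 = N_2 + 2·N_1 + 1 no longer applies, and N_3 = 2.
N_6 = -3·N_3 + 3  [with N_3=2]  = -3
Without intervention: N_2 = -1 if N_1 >= 6 else -2  [with N_1=-2]  = -2; N_3 = N_2 + 2·N_1 + 1  [with N_2=-2, N_1=-2]  = -5; N_6 = -3·N_3 + 3  [with N_3=-5]  = 18.
Change = -3 − 18 = -21.

-21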